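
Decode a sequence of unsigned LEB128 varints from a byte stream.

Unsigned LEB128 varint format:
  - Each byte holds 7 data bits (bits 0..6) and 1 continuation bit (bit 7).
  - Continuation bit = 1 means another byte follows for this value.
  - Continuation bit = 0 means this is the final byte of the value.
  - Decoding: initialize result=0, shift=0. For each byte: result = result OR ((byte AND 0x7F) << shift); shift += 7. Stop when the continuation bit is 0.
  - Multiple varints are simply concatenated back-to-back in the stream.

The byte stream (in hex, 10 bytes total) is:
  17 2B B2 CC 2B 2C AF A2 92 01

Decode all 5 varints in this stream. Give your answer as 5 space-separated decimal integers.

  byte[0]=0x17 cont=0 payload=0x17=23: acc |= 23<<0 -> acc=23 shift=7 [end]
Varint 1: bytes[0:1] = 17 -> value 23 (1 byte(s))
  byte[1]=0x2B cont=0 payload=0x2B=43: acc |= 43<<0 -> acc=43 shift=7 [end]
Varint 2: bytes[1:2] = 2B -> value 43 (1 byte(s))
  byte[2]=0xB2 cont=1 payload=0x32=50: acc |= 50<<0 -> acc=50 shift=7
  byte[3]=0xCC cont=1 payload=0x4C=76: acc |= 76<<7 -> acc=9778 shift=14
  byte[4]=0x2B cont=0 payload=0x2B=43: acc |= 43<<14 -> acc=714290 shift=21 [end]
Varint 3: bytes[2:5] = B2 CC 2B -> value 714290 (3 byte(s))
  byte[5]=0x2C cont=0 payload=0x2C=44: acc |= 44<<0 -> acc=44 shift=7 [end]
Varint 4: bytes[5:6] = 2C -> value 44 (1 byte(s))
  byte[6]=0xAF cont=1 payload=0x2F=47: acc |= 47<<0 -> acc=47 shift=7
  byte[7]=0xA2 cont=1 payload=0x22=34: acc |= 34<<7 -> acc=4399 shift=14
  byte[8]=0x92 cont=1 payload=0x12=18: acc |= 18<<14 -> acc=299311 shift=21
  byte[9]=0x01 cont=0 payload=0x01=1: acc |= 1<<21 -> acc=2396463 shift=28 [end]
Varint 5: bytes[6:10] = AF A2 92 01 -> value 2396463 (4 byte(s))

Answer: 23 43 714290 44 2396463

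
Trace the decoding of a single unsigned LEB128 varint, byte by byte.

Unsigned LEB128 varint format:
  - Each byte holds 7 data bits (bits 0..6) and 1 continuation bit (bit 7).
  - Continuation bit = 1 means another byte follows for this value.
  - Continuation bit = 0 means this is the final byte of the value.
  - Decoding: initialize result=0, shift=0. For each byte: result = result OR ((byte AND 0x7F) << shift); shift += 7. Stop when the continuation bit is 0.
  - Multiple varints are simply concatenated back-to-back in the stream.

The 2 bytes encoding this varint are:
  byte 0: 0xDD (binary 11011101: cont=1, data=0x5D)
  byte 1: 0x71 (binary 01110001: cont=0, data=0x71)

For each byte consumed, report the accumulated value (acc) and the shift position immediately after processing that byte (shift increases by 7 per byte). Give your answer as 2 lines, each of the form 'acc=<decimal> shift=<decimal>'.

Answer: acc=93 shift=7
acc=14557 shift=14

Derivation:
byte 0=0xDD: payload=0x5D=93, contrib = 93<<0 = 93; acc -> 93, shift -> 7
byte 1=0x71: payload=0x71=113, contrib = 113<<7 = 14464; acc -> 14557, shift -> 14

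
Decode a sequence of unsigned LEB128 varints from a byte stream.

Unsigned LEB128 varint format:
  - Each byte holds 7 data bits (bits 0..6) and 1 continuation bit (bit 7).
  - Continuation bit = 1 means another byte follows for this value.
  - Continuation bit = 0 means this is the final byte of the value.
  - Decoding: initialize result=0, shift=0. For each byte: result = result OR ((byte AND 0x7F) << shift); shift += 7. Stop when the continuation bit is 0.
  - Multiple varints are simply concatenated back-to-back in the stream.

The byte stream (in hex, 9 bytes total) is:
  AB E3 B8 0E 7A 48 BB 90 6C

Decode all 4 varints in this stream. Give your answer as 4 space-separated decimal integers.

Answer: 30290347 122 72 1771579

Derivation:
  byte[0]=0xAB cont=1 payload=0x2B=43: acc |= 43<<0 -> acc=43 shift=7
  byte[1]=0xE3 cont=1 payload=0x63=99: acc |= 99<<7 -> acc=12715 shift=14
  byte[2]=0xB8 cont=1 payload=0x38=56: acc |= 56<<14 -> acc=930219 shift=21
  byte[3]=0x0E cont=0 payload=0x0E=14: acc |= 14<<21 -> acc=30290347 shift=28 [end]
Varint 1: bytes[0:4] = AB E3 B8 0E -> value 30290347 (4 byte(s))
  byte[4]=0x7A cont=0 payload=0x7A=122: acc |= 122<<0 -> acc=122 shift=7 [end]
Varint 2: bytes[4:5] = 7A -> value 122 (1 byte(s))
  byte[5]=0x48 cont=0 payload=0x48=72: acc |= 72<<0 -> acc=72 shift=7 [end]
Varint 3: bytes[5:6] = 48 -> value 72 (1 byte(s))
  byte[6]=0xBB cont=1 payload=0x3B=59: acc |= 59<<0 -> acc=59 shift=7
  byte[7]=0x90 cont=1 payload=0x10=16: acc |= 16<<7 -> acc=2107 shift=14
  byte[8]=0x6C cont=0 payload=0x6C=108: acc |= 108<<14 -> acc=1771579 shift=21 [end]
Varint 4: bytes[6:9] = BB 90 6C -> value 1771579 (3 byte(s))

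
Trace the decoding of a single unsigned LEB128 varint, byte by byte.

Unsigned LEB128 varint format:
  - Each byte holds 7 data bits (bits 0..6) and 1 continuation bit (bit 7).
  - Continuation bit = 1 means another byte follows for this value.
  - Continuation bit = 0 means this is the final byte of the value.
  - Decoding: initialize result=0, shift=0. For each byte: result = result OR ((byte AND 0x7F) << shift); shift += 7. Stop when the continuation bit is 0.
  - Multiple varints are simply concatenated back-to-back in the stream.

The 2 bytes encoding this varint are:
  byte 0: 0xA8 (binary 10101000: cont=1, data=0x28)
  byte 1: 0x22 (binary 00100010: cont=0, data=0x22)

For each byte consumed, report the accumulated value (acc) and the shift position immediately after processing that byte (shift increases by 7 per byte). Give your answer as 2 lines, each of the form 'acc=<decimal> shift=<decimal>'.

byte 0=0xA8: payload=0x28=40, contrib = 40<<0 = 40; acc -> 40, shift -> 7
byte 1=0x22: payload=0x22=34, contrib = 34<<7 = 4352; acc -> 4392, shift -> 14

Answer: acc=40 shift=7
acc=4392 shift=14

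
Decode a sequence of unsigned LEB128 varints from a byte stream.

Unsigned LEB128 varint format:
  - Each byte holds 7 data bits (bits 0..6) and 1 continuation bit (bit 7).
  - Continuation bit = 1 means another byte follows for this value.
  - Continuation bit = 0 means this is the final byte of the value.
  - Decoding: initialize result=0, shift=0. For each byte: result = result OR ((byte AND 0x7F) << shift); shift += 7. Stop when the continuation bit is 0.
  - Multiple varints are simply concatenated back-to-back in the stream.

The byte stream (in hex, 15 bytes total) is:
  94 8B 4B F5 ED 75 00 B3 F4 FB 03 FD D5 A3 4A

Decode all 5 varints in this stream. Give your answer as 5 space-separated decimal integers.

Answer: 1230228 1930997 0 8321587 155773693

Derivation:
  byte[0]=0x94 cont=1 payload=0x14=20: acc |= 20<<0 -> acc=20 shift=7
  byte[1]=0x8B cont=1 payload=0x0B=11: acc |= 11<<7 -> acc=1428 shift=14
  byte[2]=0x4B cont=0 payload=0x4B=75: acc |= 75<<14 -> acc=1230228 shift=21 [end]
Varint 1: bytes[0:3] = 94 8B 4B -> value 1230228 (3 byte(s))
  byte[3]=0xF5 cont=1 payload=0x75=117: acc |= 117<<0 -> acc=117 shift=7
  byte[4]=0xED cont=1 payload=0x6D=109: acc |= 109<<7 -> acc=14069 shift=14
  byte[5]=0x75 cont=0 payload=0x75=117: acc |= 117<<14 -> acc=1930997 shift=21 [end]
Varint 2: bytes[3:6] = F5 ED 75 -> value 1930997 (3 byte(s))
  byte[6]=0x00 cont=0 payload=0x00=0: acc |= 0<<0 -> acc=0 shift=7 [end]
Varint 3: bytes[6:7] = 00 -> value 0 (1 byte(s))
  byte[7]=0xB3 cont=1 payload=0x33=51: acc |= 51<<0 -> acc=51 shift=7
  byte[8]=0xF4 cont=1 payload=0x74=116: acc |= 116<<7 -> acc=14899 shift=14
  byte[9]=0xFB cont=1 payload=0x7B=123: acc |= 123<<14 -> acc=2030131 shift=21
  byte[10]=0x03 cont=0 payload=0x03=3: acc |= 3<<21 -> acc=8321587 shift=28 [end]
Varint 4: bytes[7:11] = B3 F4 FB 03 -> value 8321587 (4 byte(s))
  byte[11]=0xFD cont=1 payload=0x7D=125: acc |= 125<<0 -> acc=125 shift=7
  byte[12]=0xD5 cont=1 payload=0x55=85: acc |= 85<<7 -> acc=11005 shift=14
  byte[13]=0xA3 cont=1 payload=0x23=35: acc |= 35<<14 -> acc=584445 shift=21
  byte[14]=0x4A cont=0 payload=0x4A=74: acc |= 74<<21 -> acc=155773693 shift=28 [end]
Varint 5: bytes[11:15] = FD D5 A3 4A -> value 155773693 (4 byte(s))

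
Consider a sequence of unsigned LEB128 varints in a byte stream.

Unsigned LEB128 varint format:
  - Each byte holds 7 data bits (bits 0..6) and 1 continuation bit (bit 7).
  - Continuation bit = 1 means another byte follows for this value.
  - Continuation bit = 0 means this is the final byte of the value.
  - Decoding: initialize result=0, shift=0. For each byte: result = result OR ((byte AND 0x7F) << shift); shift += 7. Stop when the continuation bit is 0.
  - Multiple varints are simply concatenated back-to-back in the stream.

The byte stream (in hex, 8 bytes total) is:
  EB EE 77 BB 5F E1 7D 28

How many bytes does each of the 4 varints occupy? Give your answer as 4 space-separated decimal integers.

  byte[0]=0xEB cont=1 payload=0x6B=107: acc |= 107<<0 -> acc=107 shift=7
  byte[1]=0xEE cont=1 payload=0x6E=110: acc |= 110<<7 -> acc=14187 shift=14
  byte[2]=0x77 cont=0 payload=0x77=119: acc |= 119<<14 -> acc=1963883 shift=21 [end]
Varint 1: bytes[0:3] = EB EE 77 -> value 1963883 (3 byte(s))
  byte[3]=0xBB cont=1 payload=0x3B=59: acc |= 59<<0 -> acc=59 shift=7
  byte[4]=0x5F cont=0 payload=0x5F=95: acc |= 95<<7 -> acc=12219 shift=14 [end]
Varint 2: bytes[3:5] = BB 5F -> value 12219 (2 byte(s))
  byte[5]=0xE1 cont=1 payload=0x61=97: acc |= 97<<0 -> acc=97 shift=7
  byte[6]=0x7D cont=0 payload=0x7D=125: acc |= 125<<7 -> acc=16097 shift=14 [end]
Varint 3: bytes[5:7] = E1 7D -> value 16097 (2 byte(s))
  byte[7]=0x28 cont=0 payload=0x28=40: acc |= 40<<0 -> acc=40 shift=7 [end]
Varint 4: bytes[7:8] = 28 -> value 40 (1 byte(s))

Answer: 3 2 2 1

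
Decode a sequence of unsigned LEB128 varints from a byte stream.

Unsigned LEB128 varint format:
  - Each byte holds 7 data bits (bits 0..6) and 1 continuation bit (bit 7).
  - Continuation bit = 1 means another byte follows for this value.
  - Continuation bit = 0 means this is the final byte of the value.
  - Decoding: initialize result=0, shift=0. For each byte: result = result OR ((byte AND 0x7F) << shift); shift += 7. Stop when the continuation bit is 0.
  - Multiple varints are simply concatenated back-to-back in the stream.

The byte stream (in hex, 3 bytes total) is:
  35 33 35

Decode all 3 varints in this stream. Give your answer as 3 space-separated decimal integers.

Answer: 53 51 53

Derivation:
  byte[0]=0x35 cont=0 payload=0x35=53: acc |= 53<<0 -> acc=53 shift=7 [end]
Varint 1: bytes[0:1] = 35 -> value 53 (1 byte(s))
  byte[1]=0x33 cont=0 payload=0x33=51: acc |= 51<<0 -> acc=51 shift=7 [end]
Varint 2: bytes[1:2] = 33 -> value 51 (1 byte(s))
  byte[2]=0x35 cont=0 payload=0x35=53: acc |= 53<<0 -> acc=53 shift=7 [end]
Varint 3: bytes[2:3] = 35 -> value 53 (1 byte(s))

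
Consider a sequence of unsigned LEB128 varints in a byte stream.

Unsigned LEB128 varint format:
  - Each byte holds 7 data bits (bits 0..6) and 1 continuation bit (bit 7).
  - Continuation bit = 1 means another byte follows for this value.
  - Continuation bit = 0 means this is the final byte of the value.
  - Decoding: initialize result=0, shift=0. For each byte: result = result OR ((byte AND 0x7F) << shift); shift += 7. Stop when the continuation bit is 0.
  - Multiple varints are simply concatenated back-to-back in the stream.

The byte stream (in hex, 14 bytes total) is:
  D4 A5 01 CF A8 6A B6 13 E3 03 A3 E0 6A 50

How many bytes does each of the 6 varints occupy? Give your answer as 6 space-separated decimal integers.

  byte[0]=0xD4 cont=1 payload=0x54=84: acc |= 84<<0 -> acc=84 shift=7
  byte[1]=0xA5 cont=1 payload=0x25=37: acc |= 37<<7 -> acc=4820 shift=14
  byte[2]=0x01 cont=0 payload=0x01=1: acc |= 1<<14 -> acc=21204 shift=21 [end]
Varint 1: bytes[0:3] = D4 A5 01 -> value 21204 (3 byte(s))
  byte[3]=0xCF cont=1 payload=0x4F=79: acc |= 79<<0 -> acc=79 shift=7
  byte[4]=0xA8 cont=1 payload=0x28=40: acc |= 40<<7 -> acc=5199 shift=14
  byte[5]=0x6A cont=0 payload=0x6A=106: acc |= 106<<14 -> acc=1741903 shift=21 [end]
Varint 2: bytes[3:6] = CF A8 6A -> value 1741903 (3 byte(s))
  byte[6]=0xB6 cont=1 payload=0x36=54: acc |= 54<<0 -> acc=54 shift=7
  byte[7]=0x13 cont=0 payload=0x13=19: acc |= 19<<7 -> acc=2486 shift=14 [end]
Varint 3: bytes[6:8] = B6 13 -> value 2486 (2 byte(s))
  byte[8]=0xE3 cont=1 payload=0x63=99: acc |= 99<<0 -> acc=99 shift=7
  byte[9]=0x03 cont=0 payload=0x03=3: acc |= 3<<7 -> acc=483 shift=14 [end]
Varint 4: bytes[8:10] = E3 03 -> value 483 (2 byte(s))
  byte[10]=0xA3 cont=1 payload=0x23=35: acc |= 35<<0 -> acc=35 shift=7
  byte[11]=0xE0 cont=1 payload=0x60=96: acc |= 96<<7 -> acc=12323 shift=14
  byte[12]=0x6A cont=0 payload=0x6A=106: acc |= 106<<14 -> acc=1749027 shift=21 [end]
Varint 5: bytes[10:13] = A3 E0 6A -> value 1749027 (3 byte(s))
  byte[13]=0x50 cont=0 payload=0x50=80: acc |= 80<<0 -> acc=80 shift=7 [end]
Varint 6: bytes[13:14] = 50 -> value 80 (1 byte(s))

Answer: 3 3 2 2 3 1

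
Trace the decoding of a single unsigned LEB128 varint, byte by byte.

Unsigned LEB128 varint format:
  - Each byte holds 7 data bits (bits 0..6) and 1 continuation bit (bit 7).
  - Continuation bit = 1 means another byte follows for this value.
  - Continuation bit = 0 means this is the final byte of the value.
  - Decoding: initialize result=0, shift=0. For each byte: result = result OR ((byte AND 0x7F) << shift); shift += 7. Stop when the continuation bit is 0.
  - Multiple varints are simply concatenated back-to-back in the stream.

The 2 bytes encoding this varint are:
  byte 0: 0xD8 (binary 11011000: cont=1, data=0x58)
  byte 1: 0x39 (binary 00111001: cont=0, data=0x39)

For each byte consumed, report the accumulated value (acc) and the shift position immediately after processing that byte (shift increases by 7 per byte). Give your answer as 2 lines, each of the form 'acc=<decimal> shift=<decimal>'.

byte 0=0xD8: payload=0x58=88, contrib = 88<<0 = 88; acc -> 88, shift -> 7
byte 1=0x39: payload=0x39=57, contrib = 57<<7 = 7296; acc -> 7384, shift -> 14

Answer: acc=88 shift=7
acc=7384 shift=14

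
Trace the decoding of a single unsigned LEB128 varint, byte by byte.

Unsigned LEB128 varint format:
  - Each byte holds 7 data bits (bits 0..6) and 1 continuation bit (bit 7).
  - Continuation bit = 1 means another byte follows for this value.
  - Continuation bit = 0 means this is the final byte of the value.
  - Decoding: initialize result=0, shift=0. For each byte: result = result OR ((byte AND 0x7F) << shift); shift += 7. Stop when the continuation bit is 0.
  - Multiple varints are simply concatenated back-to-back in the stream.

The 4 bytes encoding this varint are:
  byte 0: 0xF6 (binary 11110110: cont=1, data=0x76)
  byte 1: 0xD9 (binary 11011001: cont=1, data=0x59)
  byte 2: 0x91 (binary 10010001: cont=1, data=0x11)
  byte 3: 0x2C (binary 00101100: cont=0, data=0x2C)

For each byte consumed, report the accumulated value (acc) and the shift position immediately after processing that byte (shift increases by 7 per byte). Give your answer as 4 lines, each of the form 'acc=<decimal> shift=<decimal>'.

Answer: acc=118 shift=7
acc=11510 shift=14
acc=290038 shift=21
acc=92564726 shift=28

Derivation:
byte 0=0xF6: payload=0x76=118, contrib = 118<<0 = 118; acc -> 118, shift -> 7
byte 1=0xD9: payload=0x59=89, contrib = 89<<7 = 11392; acc -> 11510, shift -> 14
byte 2=0x91: payload=0x11=17, contrib = 17<<14 = 278528; acc -> 290038, shift -> 21
byte 3=0x2C: payload=0x2C=44, contrib = 44<<21 = 92274688; acc -> 92564726, shift -> 28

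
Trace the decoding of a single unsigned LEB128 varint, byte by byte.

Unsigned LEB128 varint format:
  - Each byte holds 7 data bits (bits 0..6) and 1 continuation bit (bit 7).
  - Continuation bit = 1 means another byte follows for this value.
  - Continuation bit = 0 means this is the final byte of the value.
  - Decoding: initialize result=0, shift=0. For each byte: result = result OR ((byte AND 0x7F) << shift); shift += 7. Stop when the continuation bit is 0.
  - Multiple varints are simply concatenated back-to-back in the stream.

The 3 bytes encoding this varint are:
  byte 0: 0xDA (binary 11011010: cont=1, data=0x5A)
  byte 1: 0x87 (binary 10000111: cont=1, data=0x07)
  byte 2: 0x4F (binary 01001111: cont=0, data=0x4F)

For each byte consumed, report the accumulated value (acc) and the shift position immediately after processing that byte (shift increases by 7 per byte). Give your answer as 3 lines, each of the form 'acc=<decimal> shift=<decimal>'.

byte 0=0xDA: payload=0x5A=90, contrib = 90<<0 = 90; acc -> 90, shift -> 7
byte 1=0x87: payload=0x07=7, contrib = 7<<7 = 896; acc -> 986, shift -> 14
byte 2=0x4F: payload=0x4F=79, contrib = 79<<14 = 1294336; acc -> 1295322, shift -> 21

Answer: acc=90 shift=7
acc=986 shift=14
acc=1295322 shift=21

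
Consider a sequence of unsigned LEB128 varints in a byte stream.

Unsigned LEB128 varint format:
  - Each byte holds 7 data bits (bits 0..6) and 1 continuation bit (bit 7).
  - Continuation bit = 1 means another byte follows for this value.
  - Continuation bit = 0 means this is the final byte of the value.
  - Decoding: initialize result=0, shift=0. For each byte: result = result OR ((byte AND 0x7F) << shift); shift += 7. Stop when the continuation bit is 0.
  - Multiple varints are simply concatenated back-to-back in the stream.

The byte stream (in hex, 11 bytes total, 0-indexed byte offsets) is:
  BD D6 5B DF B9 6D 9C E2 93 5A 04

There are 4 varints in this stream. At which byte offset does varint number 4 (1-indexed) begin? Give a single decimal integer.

Answer: 10

Derivation:
  byte[0]=0xBD cont=1 payload=0x3D=61: acc |= 61<<0 -> acc=61 shift=7
  byte[1]=0xD6 cont=1 payload=0x56=86: acc |= 86<<7 -> acc=11069 shift=14
  byte[2]=0x5B cont=0 payload=0x5B=91: acc |= 91<<14 -> acc=1502013 shift=21 [end]
Varint 1: bytes[0:3] = BD D6 5B -> value 1502013 (3 byte(s))
  byte[3]=0xDF cont=1 payload=0x5F=95: acc |= 95<<0 -> acc=95 shift=7
  byte[4]=0xB9 cont=1 payload=0x39=57: acc |= 57<<7 -> acc=7391 shift=14
  byte[5]=0x6D cont=0 payload=0x6D=109: acc |= 109<<14 -> acc=1793247 shift=21 [end]
Varint 2: bytes[3:6] = DF B9 6D -> value 1793247 (3 byte(s))
  byte[6]=0x9C cont=1 payload=0x1C=28: acc |= 28<<0 -> acc=28 shift=7
  byte[7]=0xE2 cont=1 payload=0x62=98: acc |= 98<<7 -> acc=12572 shift=14
  byte[8]=0x93 cont=1 payload=0x13=19: acc |= 19<<14 -> acc=323868 shift=21
  byte[9]=0x5A cont=0 payload=0x5A=90: acc |= 90<<21 -> acc=189067548 shift=28 [end]
Varint 3: bytes[6:10] = 9C E2 93 5A -> value 189067548 (4 byte(s))
  byte[10]=0x04 cont=0 payload=0x04=4: acc |= 4<<0 -> acc=4 shift=7 [end]
Varint 4: bytes[10:11] = 04 -> value 4 (1 byte(s))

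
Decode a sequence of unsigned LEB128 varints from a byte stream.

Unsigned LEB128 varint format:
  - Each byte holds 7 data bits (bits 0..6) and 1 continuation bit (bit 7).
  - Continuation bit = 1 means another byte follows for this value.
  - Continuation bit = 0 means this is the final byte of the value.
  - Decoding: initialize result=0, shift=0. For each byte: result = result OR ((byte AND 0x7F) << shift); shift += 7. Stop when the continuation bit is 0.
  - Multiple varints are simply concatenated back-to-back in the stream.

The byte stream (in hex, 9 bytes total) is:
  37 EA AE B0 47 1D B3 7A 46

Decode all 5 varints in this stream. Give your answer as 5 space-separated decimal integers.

  byte[0]=0x37 cont=0 payload=0x37=55: acc |= 55<<0 -> acc=55 shift=7 [end]
Varint 1: bytes[0:1] = 37 -> value 55 (1 byte(s))
  byte[1]=0xEA cont=1 payload=0x6A=106: acc |= 106<<0 -> acc=106 shift=7
  byte[2]=0xAE cont=1 payload=0x2E=46: acc |= 46<<7 -> acc=5994 shift=14
  byte[3]=0xB0 cont=1 payload=0x30=48: acc |= 48<<14 -> acc=792426 shift=21
  byte[4]=0x47 cont=0 payload=0x47=71: acc |= 71<<21 -> acc=149690218 shift=28 [end]
Varint 2: bytes[1:5] = EA AE B0 47 -> value 149690218 (4 byte(s))
  byte[5]=0x1D cont=0 payload=0x1D=29: acc |= 29<<0 -> acc=29 shift=7 [end]
Varint 3: bytes[5:6] = 1D -> value 29 (1 byte(s))
  byte[6]=0xB3 cont=1 payload=0x33=51: acc |= 51<<0 -> acc=51 shift=7
  byte[7]=0x7A cont=0 payload=0x7A=122: acc |= 122<<7 -> acc=15667 shift=14 [end]
Varint 4: bytes[6:8] = B3 7A -> value 15667 (2 byte(s))
  byte[8]=0x46 cont=0 payload=0x46=70: acc |= 70<<0 -> acc=70 shift=7 [end]
Varint 5: bytes[8:9] = 46 -> value 70 (1 byte(s))

Answer: 55 149690218 29 15667 70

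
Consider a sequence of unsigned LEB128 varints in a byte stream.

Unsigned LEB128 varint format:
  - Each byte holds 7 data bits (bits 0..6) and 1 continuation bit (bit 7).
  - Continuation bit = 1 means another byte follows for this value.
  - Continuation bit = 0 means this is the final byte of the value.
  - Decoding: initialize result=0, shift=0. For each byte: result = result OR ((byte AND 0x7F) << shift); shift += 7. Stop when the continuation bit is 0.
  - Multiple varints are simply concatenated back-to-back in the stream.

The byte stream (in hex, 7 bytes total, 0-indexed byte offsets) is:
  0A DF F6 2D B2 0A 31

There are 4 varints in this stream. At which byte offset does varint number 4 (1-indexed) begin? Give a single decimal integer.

  byte[0]=0x0A cont=0 payload=0x0A=10: acc |= 10<<0 -> acc=10 shift=7 [end]
Varint 1: bytes[0:1] = 0A -> value 10 (1 byte(s))
  byte[1]=0xDF cont=1 payload=0x5F=95: acc |= 95<<0 -> acc=95 shift=7
  byte[2]=0xF6 cont=1 payload=0x76=118: acc |= 118<<7 -> acc=15199 shift=14
  byte[3]=0x2D cont=0 payload=0x2D=45: acc |= 45<<14 -> acc=752479 shift=21 [end]
Varint 2: bytes[1:4] = DF F6 2D -> value 752479 (3 byte(s))
  byte[4]=0xB2 cont=1 payload=0x32=50: acc |= 50<<0 -> acc=50 shift=7
  byte[5]=0x0A cont=0 payload=0x0A=10: acc |= 10<<7 -> acc=1330 shift=14 [end]
Varint 3: bytes[4:6] = B2 0A -> value 1330 (2 byte(s))
  byte[6]=0x31 cont=0 payload=0x31=49: acc |= 49<<0 -> acc=49 shift=7 [end]
Varint 4: bytes[6:7] = 31 -> value 49 (1 byte(s))

Answer: 6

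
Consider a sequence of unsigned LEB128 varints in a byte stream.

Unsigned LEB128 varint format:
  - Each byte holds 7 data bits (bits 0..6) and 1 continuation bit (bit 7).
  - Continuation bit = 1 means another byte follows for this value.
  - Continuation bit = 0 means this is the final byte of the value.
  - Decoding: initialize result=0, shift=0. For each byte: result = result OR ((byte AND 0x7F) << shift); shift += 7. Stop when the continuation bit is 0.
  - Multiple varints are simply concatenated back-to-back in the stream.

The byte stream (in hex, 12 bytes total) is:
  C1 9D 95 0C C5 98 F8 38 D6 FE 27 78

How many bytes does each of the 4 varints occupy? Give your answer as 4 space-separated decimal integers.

  byte[0]=0xC1 cont=1 payload=0x41=65: acc |= 65<<0 -> acc=65 shift=7
  byte[1]=0x9D cont=1 payload=0x1D=29: acc |= 29<<7 -> acc=3777 shift=14
  byte[2]=0x95 cont=1 payload=0x15=21: acc |= 21<<14 -> acc=347841 shift=21
  byte[3]=0x0C cont=0 payload=0x0C=12: acc |= 12<<21 -> acc=25513665 shift=28 [end]
Varint 1: bytes[0:4] = C1 9D 95 0C -> value 25513665 (4 byte(s))
  byte[4]=0xC5 cont=1 payload=0x45=69: acc |= 69<<0 -> acc=69 shift=7
  byte[5]=0x98 cont=1 payload=0x18=24: acc |= 24<<7 -> acc=3141 shift=14
  byte[6]=0xF8 cont=1 payload=0x78=120: acc |= 120<<14 -> acc=1969221 shift=21
  byte[7]=0x38 cont=0 payload=0x38=56: acc |= 56<<21 -> acc=119409733 shift=28 [end]
Varint 2: bytes[4:8] = C5 98 F8 38 -> value 119409733 (4 byte(s))
  byte[8]=0xD6 cont=1 payload=0x56=86: acc |= 86<<0 -> acc=86 shift=7
  byte[9]=0xFE cont=1 payload=0x7E=126: acc |= 126<<7 -> acc=16214 shift=14
  byte[10]=0x27 cont=0 payload=0x27=39: acc |= 39<<14 -> acc=655190 shift=21 [end]
Varint 3: bytes[8:11] = D6 FE 27 -> value 655190 (3 byte(s))
  byte[11]=0x78 cont=0 payload=0x78=120: acc |= 120<<0 -> acc=120 shift=7 [end]
Varint 4: bytes[11:12] = 78 -> value 120 (1 byte(s))

Answer: 4 4 3 1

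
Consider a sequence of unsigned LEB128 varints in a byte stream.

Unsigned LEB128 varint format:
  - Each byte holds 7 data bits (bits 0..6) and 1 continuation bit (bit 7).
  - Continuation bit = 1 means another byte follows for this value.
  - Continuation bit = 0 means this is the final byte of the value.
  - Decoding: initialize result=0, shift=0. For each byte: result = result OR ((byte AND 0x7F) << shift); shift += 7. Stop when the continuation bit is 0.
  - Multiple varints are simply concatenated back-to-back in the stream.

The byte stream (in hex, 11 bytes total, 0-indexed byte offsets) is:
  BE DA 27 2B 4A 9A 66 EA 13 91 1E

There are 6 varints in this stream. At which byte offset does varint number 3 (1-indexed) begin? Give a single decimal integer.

Answer: 4

Derivation:
  byte[0]=0xBE cont=1 payload=0x3E=62: acc |= 62<<0 -> acc=62 shift=7
  byte[1]=0xDA cont=1 payload=0x5A=90: acc |= 90<<7 -> acc=11582 shift=14
  byte[2]=0x27 cont=0 payload=0x27=39: acc |= 39<<14 -> acc=650558 shift=21 [end]
Varint 1: bytes[0:3] = BE DA 27 -> value 650558 (3 byte(s))
  byte[3]=0x2B cont=0 payload=0x2B=43: acc |= 43<<0 -> acc=43 shift=7 [end]
Varint 2: bytes[3:4] = 2B -> value 43 (1 byte(s))
  byte[4]=0x4A cont=0 payload=0x4A=74: acc |= 74<<0 -> acc=74 shift=7 [end]
Varint 3: bytes[4:5] = 4A -> value 74 (1 byte(s))
  byte[5]=0x9A cont=1 payload=0x1A=26: acc |= 26<<0 -> acc=26 shift=7
  byte[6]=0x66 cont=0 payload=0x66=102: acc |= 102<<7 -> acc=13082 shift=14 [end]
Varint 4: bytes[5:7] = 9A 66 -> value 13082 (2 byte(s))
  byte[7]=0xEA cont=1 payload=0x6A=106: acc |= 106<<0 -> acc=106 shift=7
  byte[8]=0x13 cont=0 payload=0x13=19: acc |= 19<<7 -> acc=2538 shift=14 [end]
Varint 5: bytes[7:9] = EA 13 -> value 2538 (2 byte(s))
  byte[9]=0x91 cont=1 payload=0x11=17: acc |= 17<<0 -> acc=17 shift=7
  byte[10]=0x1E cont=0 payload=0x1E=30: acc |= 30<<7 -> acc=3857 shift=14 [end]
Varint 6: bytes[9:11] = 91 1E -> value 3857 (2 byte(s))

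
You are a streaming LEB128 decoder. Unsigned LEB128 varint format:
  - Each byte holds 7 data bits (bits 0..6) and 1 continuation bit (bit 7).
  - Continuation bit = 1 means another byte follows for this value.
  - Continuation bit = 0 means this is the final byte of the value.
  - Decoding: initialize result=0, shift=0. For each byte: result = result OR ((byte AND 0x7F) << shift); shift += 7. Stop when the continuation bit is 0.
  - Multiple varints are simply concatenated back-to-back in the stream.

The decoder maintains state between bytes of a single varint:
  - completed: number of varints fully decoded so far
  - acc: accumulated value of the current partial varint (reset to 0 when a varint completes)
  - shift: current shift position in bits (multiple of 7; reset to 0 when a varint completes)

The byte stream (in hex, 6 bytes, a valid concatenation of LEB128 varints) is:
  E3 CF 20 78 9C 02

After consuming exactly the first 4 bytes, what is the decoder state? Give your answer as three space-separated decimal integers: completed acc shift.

byte[0]=0xE3 cont=1 payload=0x63: acc |= 99<<0 -> completed=0 acc=99 shift=7
byte[1]=0xCF cont=1 payload=0x4F: acc |= 79<<7 -> completed=0 acc=10211 shift=14
byte[2]=0x20 cont=0 payload=0x20: varint #1 complete (value=534499); reset -> completed=1 acc=0 shift=0
byte[3]=0x78 cont=0 payload=0x78: varint #2 complete (value=120); reset -> completed=2 acc=0 shift=0

Answer: 2 0 0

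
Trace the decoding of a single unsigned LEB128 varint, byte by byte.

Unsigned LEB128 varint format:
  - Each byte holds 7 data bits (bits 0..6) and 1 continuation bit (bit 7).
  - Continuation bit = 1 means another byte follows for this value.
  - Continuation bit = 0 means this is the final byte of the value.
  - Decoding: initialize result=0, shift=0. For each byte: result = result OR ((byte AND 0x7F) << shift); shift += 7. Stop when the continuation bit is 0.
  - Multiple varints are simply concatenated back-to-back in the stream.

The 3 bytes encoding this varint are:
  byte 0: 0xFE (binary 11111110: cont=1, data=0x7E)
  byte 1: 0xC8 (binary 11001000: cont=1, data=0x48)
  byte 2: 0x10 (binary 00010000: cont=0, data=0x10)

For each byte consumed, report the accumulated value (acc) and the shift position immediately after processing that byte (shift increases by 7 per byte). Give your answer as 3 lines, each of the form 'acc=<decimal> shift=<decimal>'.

byte 0=0xFE: payload=0x7E=126, contrib = 126<<0 = 126; acc -> 126, shift -> 7
byte 1=0xC8: payload=0x48=72, contrib = 72<<7 = 9216; acc -> 9342, shift -> 14
byte 2=0x10: payload=0x10=16, contrib = 16<<14 = 262144; acc -> 271486, shift -> 21

Answer: acc=126 shift=7
acc=9342 shift=14
acc=271486 shift=21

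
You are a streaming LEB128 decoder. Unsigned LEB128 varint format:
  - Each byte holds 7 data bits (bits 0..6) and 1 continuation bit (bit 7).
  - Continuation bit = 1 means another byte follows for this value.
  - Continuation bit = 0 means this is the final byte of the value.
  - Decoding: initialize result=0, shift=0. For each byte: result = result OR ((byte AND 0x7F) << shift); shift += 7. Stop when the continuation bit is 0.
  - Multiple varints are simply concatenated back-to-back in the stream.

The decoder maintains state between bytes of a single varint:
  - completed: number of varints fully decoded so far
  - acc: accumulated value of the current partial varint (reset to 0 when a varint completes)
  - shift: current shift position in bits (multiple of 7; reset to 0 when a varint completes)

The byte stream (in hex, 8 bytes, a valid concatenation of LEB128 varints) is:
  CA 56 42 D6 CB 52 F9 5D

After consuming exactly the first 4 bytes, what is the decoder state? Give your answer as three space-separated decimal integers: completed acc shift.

Answer: 2 86 7

Derivation:
byte[0]=0xCA cont=1 payload=0x4A: acc |= 74<<0 -> completed=0 acc=74 shift=7
byte[1]=0x56 cont=0 payload=0x56: varint #1 complete (value=11082); reset -> completed=1 acc=0 shift=0
byte[2]=0x42 cont=0 payload=0x42: varint #2 complete (value=66); reset -> completed=2 acc=0 shift=0
byte[3]=0xD6 cont=1 payload=0x56: acc |= 86<<0 -> completed=2 acc=86 shift=7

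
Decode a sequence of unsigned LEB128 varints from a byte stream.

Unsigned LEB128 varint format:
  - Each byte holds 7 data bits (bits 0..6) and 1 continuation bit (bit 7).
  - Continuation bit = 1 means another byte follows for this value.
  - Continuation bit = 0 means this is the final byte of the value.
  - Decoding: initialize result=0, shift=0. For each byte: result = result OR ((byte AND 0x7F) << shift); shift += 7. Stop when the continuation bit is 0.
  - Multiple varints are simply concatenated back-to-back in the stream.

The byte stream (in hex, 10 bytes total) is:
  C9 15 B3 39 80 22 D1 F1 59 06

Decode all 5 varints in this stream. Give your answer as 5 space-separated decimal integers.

Answer: 2761 7347 4352 1472721 6

Derivation:
  byte[0]=0xC9 cont=1 payload=0x49=73: acc |= 73<<0 -> acc=73 shift=7
  byte[1]=0x15 cont=0 payload=0x15=21: acc |= 21<<7 -> acc=2761 shift=14 [end]
Varint 1: bytes[0:2] = C9 15 -> value 2761 (2 byte(s))
  byte[2]=0xB3 cont=1 payload=0x33=51: acc |= 51<<0 -> acc=51 shift=7
  byte[3]=0x39 cont=0 payload=0x39=57: acc |= 57<<7 -> acc=7347 shift=14 [end]
Varint 2: bytes[2:4] = B3 39 -> value 7347 (2 byte(s))
  byte[4]=0x80 cont=1 payload=0x00=0: acc |= 0<<0 -> acc=0 shift=7
  byte[5]=0x22 cont=0 payload=0x22=34: acc |= 34<<7 -> acc=4352 shift=14 [end]
Varint 3: bytes[4:6] = 80 22 -> value 4352 (2 byte(s))
  byte[6]=0xD1 cont=1 payload=0x51=81: acc |= 81<<0 -> acc=81 shift=7
  byte[7]=0xF1 cont=1 payload=0x71=113: acc |= 113<<7 -> acc=14545 shift=14
  byte[8]=0x59 cont=0 payload=0x59=89: acc |= 89<<14 -> acc=1472721 shift=21 [end]
Varint 4: bytes[6:9] = D1 F1 59 -> value 1472721 (3 byte(s))
  byte[9]=0x06 cont=0 payload=0x06=6: acc |= 6<<0 -> acc=6 shift=7 [end]
Varint 5: bytes[9:10] = 06 -> value 6 (1 byte(s))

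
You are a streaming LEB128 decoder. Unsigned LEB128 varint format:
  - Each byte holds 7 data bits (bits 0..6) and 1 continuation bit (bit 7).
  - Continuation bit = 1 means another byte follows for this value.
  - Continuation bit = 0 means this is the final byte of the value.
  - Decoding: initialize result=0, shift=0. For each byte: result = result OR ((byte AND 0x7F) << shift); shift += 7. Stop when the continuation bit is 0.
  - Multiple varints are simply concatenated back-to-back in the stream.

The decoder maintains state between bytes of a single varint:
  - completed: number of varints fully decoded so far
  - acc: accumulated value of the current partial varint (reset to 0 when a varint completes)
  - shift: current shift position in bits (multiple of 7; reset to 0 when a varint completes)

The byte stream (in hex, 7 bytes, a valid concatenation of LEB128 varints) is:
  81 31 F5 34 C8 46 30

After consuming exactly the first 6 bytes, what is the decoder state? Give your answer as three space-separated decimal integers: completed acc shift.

byte[0]=0x81 cont=1 payload=0x01: acc |= 1<<0 -> completed=0 acc=1 shift=7
byte[1]=0x31 cont=0 payload=0x31: varint #1 complete (value=6273); reset -> completed=1 acc=0 shift=0
byte[2]=0xF5 cont=1 payload=0x75: acc |= 117<<0 -> completed=1 acc=117 shift=7
byte[3]=0x34 cont=0 payload=0x34: varint #2 complete (value=6773); reset -> completed=2 acc=0 shift=0
byte[4]=0xC8 cont=1 payload=0x48: acc |= 72<<0 -> completed=2 acc=72 shift=7
byte[5]=0x46 cont=0 payload=0x46: varint #3 complete (value=9032); reset -> completed=3 acc=0 shift=0

Answer: 3 0 0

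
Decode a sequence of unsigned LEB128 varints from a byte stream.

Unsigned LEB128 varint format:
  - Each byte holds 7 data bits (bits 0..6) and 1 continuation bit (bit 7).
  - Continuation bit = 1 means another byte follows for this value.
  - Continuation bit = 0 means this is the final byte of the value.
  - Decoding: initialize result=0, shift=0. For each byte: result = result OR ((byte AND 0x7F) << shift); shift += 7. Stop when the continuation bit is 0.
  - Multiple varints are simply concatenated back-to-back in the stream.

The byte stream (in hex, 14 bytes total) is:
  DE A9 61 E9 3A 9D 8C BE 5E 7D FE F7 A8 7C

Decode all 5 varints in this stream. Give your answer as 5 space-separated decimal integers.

Answer: 1594590 7529 198149661 125 260717566

Derivation:
  byte[0]=0xDE cont=1 payload=0x5E=94: acc |= 94<<0 -> acc=94 shift=7
  byte[1]=0xA9 cont=1 payload=0x29=41: acc |= 41<<7 -> acc=5342 shift=14
  byte[2]=0x61 cont=0 payload=0x61=97: acc |= 97<<14 -> acc=1594590 shift=21 [end]
Varint 1: bytes[0:3] = DE A9 61 -> value 1594590 (3 byte(s))
  byte[3]=0xE9 cont=1 payload=0x69=105: acc |= 105<<0 -> acc=105 shift=7
  byte[4]=0x3A cont=0 payload=0x3A=58: acc |= 58<<7 -> acc=7529 shift=14 [end]
Varint 2: bytes[3:5] = E9 3A -> value 7529 (2 byte(s))
  byte[5]=0x9D cont=1 payload=0x1D=29: acc |= 29<<0 -> acc=29 shift=7
  byte[6]=0x8C cont=1 payload=0x0C=12: acc |= 12<<7 -> acc=1565 shift=14
  byte[7]=0xBE cont=1 payload=0x3E=62: acc |= 62<<14 -> acc=1017373 shift=21
  byte[8]=0x5E cont=0 payload=0x5E=94: acc |= 94<<21 -> acc=198149661 shift=28 [end]
Varint 3: bytes[5:9] = 9D 8C BE 5E -> value 198149661 (4 byte(s))
  byte[9]=0x7D cont=0 payload=0x7D=125: acc |= 125<<0 -> acc=125 shift=7 [end]
Varint 4: bytes[9:10] = 7D -> value 125 (1 byte(s))
  byte[10]=0xFE cont=1 payload=0x7E=126: acc |= 126<<0 -> acc=126 shift=7
  byte[11]=0xF7 cont=1 payload=0x77=119: acc |= 119<<7 -> acc=15358 shift=14
  byte[12]=0xA8 cont=1 payload=0x28=40: acc |= 40<<14 -> acc=670718 shift=21
  byte[13]=0x7C cont=0 payload=0x7C=124: acc |= 124<<21 -> acc=260717566 shift=28 [end]
Varint 5: bytes[10:14] = FE F7 A8 7C -> value 260717566 (4 byte(s))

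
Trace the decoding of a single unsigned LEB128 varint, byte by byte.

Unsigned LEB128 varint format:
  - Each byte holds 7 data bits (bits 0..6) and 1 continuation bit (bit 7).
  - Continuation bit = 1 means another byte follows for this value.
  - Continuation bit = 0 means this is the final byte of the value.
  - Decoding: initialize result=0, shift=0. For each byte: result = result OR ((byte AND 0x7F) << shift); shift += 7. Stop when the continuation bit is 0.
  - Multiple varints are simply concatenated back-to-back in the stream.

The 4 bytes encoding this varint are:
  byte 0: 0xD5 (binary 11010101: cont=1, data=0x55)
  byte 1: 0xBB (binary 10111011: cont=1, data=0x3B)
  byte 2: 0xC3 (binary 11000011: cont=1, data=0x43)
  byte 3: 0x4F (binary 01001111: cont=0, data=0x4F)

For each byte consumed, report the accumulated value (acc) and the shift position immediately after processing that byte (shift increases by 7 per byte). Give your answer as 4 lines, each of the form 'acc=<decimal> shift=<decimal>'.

byte 0=0xD5: payload=0x55=85, contrib = 85<<0 = 85; acc -> 85, shift -> 7
byte 1=0xBB: payload=0x3B=59, contrib = 59<<7 = 7552; acc -> 7637, shift -> 14
byte 2=0xC3: payload=0x43=67, contrib = 67<<14 = 1097728; acc -> 1105365, shift -> 21
byte 3=0x4F: payload=0x4F=79, contrib = 79<<21 = 165675008; acc -> 166780373, shift -> 28

Answer: acc=85 shift=7
acc=7637 shift=14
acc=1105365 shift=21
acc=166780373 shift=28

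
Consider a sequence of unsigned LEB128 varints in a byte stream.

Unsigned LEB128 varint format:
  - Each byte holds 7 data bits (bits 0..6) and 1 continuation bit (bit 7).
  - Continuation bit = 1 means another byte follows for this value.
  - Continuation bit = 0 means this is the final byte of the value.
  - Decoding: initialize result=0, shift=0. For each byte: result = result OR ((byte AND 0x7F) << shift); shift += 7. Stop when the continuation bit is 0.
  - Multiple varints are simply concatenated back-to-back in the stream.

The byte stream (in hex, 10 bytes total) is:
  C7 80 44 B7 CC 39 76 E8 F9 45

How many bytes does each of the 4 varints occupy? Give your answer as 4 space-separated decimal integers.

Answer: 3 3 1 3

Derivation:
  byte[0]=0xC7 cont=1 payload=0x47=71: acc |= 71<<0 -> acc=71 shift=7
  byte[1]=0x80 cont=1 payload=0x00=0: acc |= 0<<7 -> acc=71 shift=14
  byte[2]=0x44 cont=0 payload=0x44=68: acc |= 68<<14 -> acc=1114183 shift=21 [end]
Varint 1: bytes[0:3] = C7 80 44 -> value 1114183 (3 byte(s))
  byte[3]=0xB7 cont=1 payload=0x37=55: acc |= 55<<0 -> acc=55 shift=7
  byte[4]=0xCC cont=1 payload=0x4C=76: acc |= 76<<7 -> acc=9783 shift=14
  byte[5]=0x39 cont=0 payload=0x39=57: acc |= 57<<14 -> acc=943671 shift=21 [end]
Varint 2: bytes[3:6] = B7 CC 39 -> value 943671 (3 byte(s))
  byte[6]=0x76 cont=0 payload=0x76=118: acc |= 118<<0 -> acc=118 shift=7 [end]
Varint 3: bytes[6:7] = 76 -> value 118 (1 byte(s))
  byte[7]=0xE8 cont=1 payload=0x68=104: acc |= 104<<0 -> acc=104 shift=7
  byte[8]=0xF9 cont=1 payload=0x79=121: acc |= 121<<7 -> acc=15592 shift=14
  byte[9]=0x45 cont=0 payload=0x45=69: acc |= 69<<14 -> acc=1146088 shift=21 [end]
Varint 4: bytes[7:10] = E8 F9 45 -> value 1146088 (3 byte(s))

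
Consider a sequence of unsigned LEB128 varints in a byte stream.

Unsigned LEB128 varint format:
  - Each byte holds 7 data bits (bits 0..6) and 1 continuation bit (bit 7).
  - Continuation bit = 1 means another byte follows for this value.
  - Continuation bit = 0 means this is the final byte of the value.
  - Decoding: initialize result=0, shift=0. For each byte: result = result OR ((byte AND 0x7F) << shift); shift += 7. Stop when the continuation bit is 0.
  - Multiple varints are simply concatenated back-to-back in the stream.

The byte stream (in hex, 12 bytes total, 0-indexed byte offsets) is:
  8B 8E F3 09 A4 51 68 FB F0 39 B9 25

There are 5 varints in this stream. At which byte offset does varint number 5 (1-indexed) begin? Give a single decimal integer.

Answer: 10

Derivation:
  byte[0]=0x8B cont=1 payload=0x0B=11: acc |= 11<<0 -> acc=11 shift=7
  byte[1]=0x8E cont=1 payload=0x0E=14: acc |= 14<<7 -> acc=1803 shift=14
  byte[2]=0xF3 cont=1 payload=0x73=115: acc |= 115<<14 -> acc=1885963 shift=21
  byte[3]=0x09 cont=0 payload=0x09=9: acc |= 9<<21 -> acc=20760331 shift=28 [end]
Varint 1: bytes[0:4] = 8B 8E F3 09 -> value 20760331 (4 byte(s))
  byte[4]=0xA4 cont=1 payload=0x24=36: acc |= 36<<0 -> acc=36 shift=7
  byte[5]=0x51 cont=0 payload=0x51=81: acc |= 81<<7 -> acc=10404 shift=14 [end]
Varint 2: bytes[4:6] = A4 51 -> value 10404 (2 byte(s))
  byte[6]=0x68 cont=0 payload=0x68=104: acc |= 104<<0 -> acc=104 shift=7 [end]
Varint 3: bytes[6:7] = 68 -> value 104 (1 byte(s))
  byte[7]=0xFB cont=1 payload=0x7B=123: acc |= 123<<0 -> acc=123 shift=7
  byte[8]=0xF0 cont=1 payload=0x70=112: acc |= 112<<7 -> acc=14459 shift=14
  byte[9]=0x39 cont=0 payload=0x39=57: acc |= 57<<14 -> acc=948347 shift=21 [end]
Varint 4: bytes[7:10] = FB F0 39 -> value 948347 (3 byte(s))
  byte[10]=0xB9 cont=1 payload=0x39=57: acc |= 57<<0 -> acc=57 shift=7
  byte[11]=0x25 cont=0 payload=0x25=37: acc |= 37<<7 -> acc=4793 shift=14 [end]
Varint 5: bytes[10:12] = B9 25 -> value 4793 (2 byte(s))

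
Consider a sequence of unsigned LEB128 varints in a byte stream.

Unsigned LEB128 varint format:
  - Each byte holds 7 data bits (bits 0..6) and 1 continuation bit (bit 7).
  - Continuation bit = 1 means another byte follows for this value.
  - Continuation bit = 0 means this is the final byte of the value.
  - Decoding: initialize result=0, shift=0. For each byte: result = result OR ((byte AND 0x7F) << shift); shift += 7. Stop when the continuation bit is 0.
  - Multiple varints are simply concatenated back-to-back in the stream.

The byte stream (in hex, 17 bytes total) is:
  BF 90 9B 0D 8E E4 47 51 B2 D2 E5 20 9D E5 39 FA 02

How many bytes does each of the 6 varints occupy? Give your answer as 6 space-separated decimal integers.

  byte[0]=0xBF cont=1 payload=0x3F=63: acc |= 63<<0 -> acc=63 shift=7
  byte[1]=0x90 cont=1 payload=0x10=16: acc |= 16<<7 -> acc=2111 shift=14
  byte[2]=0x9B cont=1 payload=0x1B=27: acc |= 27<<14 -> acc=444479 shift=21
  byte[3]=0x0D cont=0 payload=0x0D=13: acc |= 13<<21 -> acc=27707455 shift=28 [end]
Varint 1: bytes[0:4] = BF 90 9B 0D -> value 27707455 (4 byte(s))
  byte[4]=0x8E cont=1 payload=0x0E=14: acc |= 14<<0 -> acc=14 shift=7
  byte[5]=0xE4 cont=1 payload=0x64=100: acc |= 100<<7 -> acc=12814 shift=14
  byte[6]=0x47 cont=0 payload=0x47=71: acc |= 71<<14 -> acc=1176078 shift=21 [end]
Varint 2: bytes[4:7] = 8E E4 47 -> value 1176078 (3 byte(s))
  byte[7]=0x51 cont=0 payload=0x51=81: acc |= 81<<0 -> acc=81 shift=7 [end]
Varint 3: bytes[7:8] = 51 -> value 81 (1 byte(s))
  byte[8]=0xB2 cont=1 payload=0x32=50: acc |= 50<<0 -> acc=50 shift=7
  byte[9]=0xD2 cont=1 payload=0x52=82: acc |= 82<<7 -> acc=10546 shift=14
  byte[10]=0xE5 cont=1 payload=0x65=101: acc |= 101<<14 -> acc=1665330 shift=21
  byte[11]=0x20 cont=0 payload=0x20=32: acc |= 32<<21 -> acc=68774194 shift=28 [end]
Varint 4: bytes[8:12] = B2 D2 E5 20 -> value 68774194 (4 byte(s))
  byte[12]=0x9D cont=1 payload=0x1D=29: acc |= 29<<0 -> acc=29 shift=7
  byte[13]=0xE5 cont=1 payload=0x65=101: acc |= 101<<7 -> acc=12957 shift=14
  byte[14]=0x39 cont=0 payload=0x39=57: acc |= 57<<14 -> acc=946845 shift=21 [end]
Varint 5: bytes[12:15] = 9D E5 39 -> value 946845 (3 byte(s))
  byte[15]=0xFA cont=1 payload=0x7A=122: acc |= 122<<0 -> acc=122 shift=7
  byte[16]=0x02 cont=0 payload=0x02=2: acc |= 2<<7 -> acc=378 shift=14 [end]
Varint 6: bytes[15:17] = FA 02 -> value 378 (2 byte(s))

Answer: 4 3 1 4 3 2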